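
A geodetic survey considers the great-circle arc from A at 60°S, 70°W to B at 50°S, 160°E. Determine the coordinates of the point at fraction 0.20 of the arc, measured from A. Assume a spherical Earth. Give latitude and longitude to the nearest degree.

≈ 69°S, 90°W

From cos δ = sin φ₁ sin φ₂ + cos φ₁ cos φ₂ cos Δλ, the central angle is δ ≈ 1.096 rad (62.8°).
Interpolate at f = 0.20 with slerp weights a = sin((1−f)δ)/sin δ ≈ 0.864, b = sin(fδ)/sin δ ≈ 0.245.
p = a·p₁ + b·p₂ ≈ (0.000, -0.352, -0.936); φ = arcsin(p_z) ≈ -69.37°, λ = atan2(p_y, p_x) ≈ -89.98°.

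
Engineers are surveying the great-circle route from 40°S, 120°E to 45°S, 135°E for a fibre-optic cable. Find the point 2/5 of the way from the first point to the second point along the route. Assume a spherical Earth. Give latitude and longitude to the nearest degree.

From cos δ = sin φ₁ sin φ₂ + cos φ₁ cos φ₂ cos Δλ, the central angle is δ ≈ 0.211 rad (12.1°).
Interpolate at f = 2/5 with slerp weights a = sin((1−f)δ)/sin δ ≈ 0.603, b = sin(fδ)/sin δ ≈ 0.403.
p = a·p₁ + b·p₂ ≈ (-0.432, 0.601, -0.672); φ = arcsin(p_z) ≈ -42.23°, λ = atan2(p_y, p_x) ≈ 125.71°.

≈ 42°S, 126°E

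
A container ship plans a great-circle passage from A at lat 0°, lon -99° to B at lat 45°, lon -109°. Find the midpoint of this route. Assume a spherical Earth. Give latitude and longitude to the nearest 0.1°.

≈ lat 22.6°, lon -103.1°

Convert each endpoint to a unit vector on the sphere (x = cos φ cos λ, y = cos φ sin λ, z = sin φ).
The central angle between the endpoints is δ = arccos(p₁·p₂) ≈ 0.800 rad (45.9°).
Interpolate at f = 1/2 with slerp weights a = sin((1−f)δ)/sin δ ≈ 0.543, b = sin(fδ)/sin δ ≈ 0.543.
p = a·p₁ + b·p₂ ≈ (-0.210, -0.899, 0.384); φ = arcsin(p_z) ≈ 22.58°, λ = atan2(p_y, p_x) ≈ -103.14°.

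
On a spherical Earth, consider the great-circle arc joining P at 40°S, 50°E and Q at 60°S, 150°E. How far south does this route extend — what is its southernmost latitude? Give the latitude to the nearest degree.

≈ 64°S

The great circle lies in the plane with unit normal n̂ = (p₁ × p₂)/|p₁ × p₂|.
Here n̂_z ≈ +0.433; the vertex latitude is φ_max = arccos|n̂_z| ≈ 64.4°.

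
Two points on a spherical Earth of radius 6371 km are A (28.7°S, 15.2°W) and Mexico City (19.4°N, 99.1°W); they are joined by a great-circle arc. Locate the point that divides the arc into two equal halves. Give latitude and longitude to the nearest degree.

≈ (6°S, 59°W)

Write both endpoints as unit vectors p₁, p₂ with components (cos φ cos λ, cos φ sin λ, sin φ).
The central angle between the endpoints is δ = arccos(p₁·p₂) ≈ 1.642 rad (94.1°).
Interpolate at f = 1/2 with slerp weights a = sin((1−f)δ)/sin δ ≈ 0.734, b = sin(fδ)/sin δ ≈ 0.734.
p = a·p₁ + b·p₂ ≈ (0.512, -0.852, -0.109); φ = arcsin(p_z) ≈ -6.24°, λ = atan2(p_y, p_x) ≈ -59.02°.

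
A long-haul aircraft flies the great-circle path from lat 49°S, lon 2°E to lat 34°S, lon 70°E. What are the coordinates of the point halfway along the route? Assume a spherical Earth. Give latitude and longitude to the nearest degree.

Write both endpoints as unit vectors p₁, p₂ with components (cos φ cos λ, cos φ sin λ, sin φ).
The central angle between the endpoints is δ = arccos(p₁·p₂) ≈ 0.895 rad (51.3°).
Interpolate at f = 1/2 with slerp weights a = sin((1−f)δ)/sin δ ≈ 0.555, b = sin(fδ)/sin δ ≈ 0.555.
p = a·p₁ + b·p₂ ≈ (0.521, 0.445, -0.729); φ = arcsin(p_z) ≈ -46.77°, λ = atan2(p_y, p_x) ≈ 40.49°.

≈ lat 47°S, lon 40°E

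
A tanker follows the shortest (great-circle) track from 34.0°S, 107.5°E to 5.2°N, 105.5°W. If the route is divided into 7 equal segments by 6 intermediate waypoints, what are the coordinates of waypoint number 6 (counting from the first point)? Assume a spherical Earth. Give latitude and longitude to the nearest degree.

≈ 9°S, 119°W

The haversine formula gives a central angle δ ≈ 2.409 rad (138.0°) between the endpoints.
Interpolate at f = 6/7 with slerp weights a = sin((1−f)δ)/sin δ ≈ 0.504, b = sin(fδ)/sin δ ≈ 1.316.
p = a·p₁ + b·p₂ ≈ (-0.476, -0.864, -0.163); φ = arcsin(p_z) ≈ -9.36°, λ = atan2(p_y, p_x) ≈ -118.84°.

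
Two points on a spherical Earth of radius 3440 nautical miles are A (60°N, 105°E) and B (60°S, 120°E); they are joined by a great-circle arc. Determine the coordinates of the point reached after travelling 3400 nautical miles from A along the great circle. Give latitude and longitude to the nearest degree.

≈ (4°N, 112°E)

From cos δ = sin φ₁ sin φ₂ + cos φ₁ cos φ₂ cos Δλ, the central angle is δ ≈ 2.104 rad (120.6°). The total great-circle distance is δ·R ≈ 2.104 × 3440 ≈ 7239 nmi, so the target fraction is f = 3400/7239 ≈ 0.470.
Interpolate at f ≈ 0.470 with slerp weights a = sin((1−f)δ)/sin δ ≈ 1.043, b = sin(fδ)/sin δ ≈ 0.970.
p = a·p₁ + b·p₂ ≈ (-0.377, 0.924, 0.064); φ = arcsin(p_z) ≈ 3.64°, λ = atan2(p_y, p_x) ≈ 112.23°.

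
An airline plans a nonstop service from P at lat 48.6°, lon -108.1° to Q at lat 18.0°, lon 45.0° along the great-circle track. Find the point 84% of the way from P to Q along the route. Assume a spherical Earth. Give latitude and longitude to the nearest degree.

≈ lat 34°, lon 38°

Convert each endpoint to a unit vector on the sphere (x = cos φ cos λ, y = cos φ sin λ, z = sin φ).
The central angle between the endpoints is δ = arccos(p₁·p₂) ≈ 1.906 rad (109.2°).
Interpolate at f = 0.84 with slerp weights a = sin((1−f)δ)/sin δ ≈ 0.318, b = sin(fδ)/sin δ ≈ 1.059.
p = a·p₁ + b·p₂ ≈ (0.647, 0.512, 0.566); φ = arcsin(p_z) ≈ 34.45°, λ = atan2(p_y, p_x) ≈ 38.37°.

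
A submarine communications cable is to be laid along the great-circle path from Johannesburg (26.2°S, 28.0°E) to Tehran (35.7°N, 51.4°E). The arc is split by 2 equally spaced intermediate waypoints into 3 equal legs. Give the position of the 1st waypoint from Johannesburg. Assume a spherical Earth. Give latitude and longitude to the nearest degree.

≈ 6°S, 36°E

From cos δ = sin φ₁ sin φ₂ + cos φ₁ cos φ₂ cos Δλ, the central angle is δ ≈ 1.147 rad (65.7°).
Interpolate at f = 1/3 with slerp weights a = sin((1−f)δ)/sin δ ≈ 0.760, b = sin(fδ)/sin δ ≈ 0.409.
p = a·p₁ + b·p₂ ≈ (0.809, 0.580, -0.096); φ = arcsin(p_z) ≈ -5.54°, λ = atan2(p_y, p_x) ≈ 35.62°.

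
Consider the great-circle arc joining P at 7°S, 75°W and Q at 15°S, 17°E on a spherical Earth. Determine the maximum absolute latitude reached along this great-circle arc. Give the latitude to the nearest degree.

The great circle lies in the plane with unit normal n̂ = (p₁ × p₂)/|p₁ × p₂|.
Here n̂_z ≈ +0.958; the vertex latitude is φ_max = arccos|n̂_z| ≈ 16.6°.
Check via Clairaut: cos φ_max = |cos φ₁| · sin C = cos(7.0°)·sin(105.1°) ≈ 0.958, again giving ≈ 16.6°.

≈ 17°S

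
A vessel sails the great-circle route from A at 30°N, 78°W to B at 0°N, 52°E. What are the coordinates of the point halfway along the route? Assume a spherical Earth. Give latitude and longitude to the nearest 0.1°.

The haversine formula gives a central angle δ ≈ 2.161 rad (123.8°) between the endpoints.
Interpolate at f = 1/2 with slerp weights a = sin((1−f)δ)/sin δ ≈ 1.062, b = sin(fδ)/sin δ ≈ 1.062.
p = a·p₁ + b·p₂ ≈ (0.845, -0.063, 0.531); φ = arcsin(p_z) ≈ 32.07°, λ = atan2(p_y, p_x) ≈ -4.25°.

≈ 32.1°N, 4.2°W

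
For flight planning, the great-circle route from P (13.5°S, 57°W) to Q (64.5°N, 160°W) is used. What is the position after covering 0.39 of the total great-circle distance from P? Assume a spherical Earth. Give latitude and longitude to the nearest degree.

From cos δ = sin φ₁ sin φ₂ + cos φ₁ cos φ₂ cos Δλ, the central angle is δ ≈ 1.881 rad (107.8°).
Interpolate at f = 0.39 with slerp weights a = sin((1−f)δ)/sin δ ≈ 0.957, b = sin(fδ)/sin δ ≈ 0.703.
p = a·p₁ + b·p₂ ≈ (0.223, -0.884, 0.411); φ = arcsin(p_z) ≈ 24.27°, λ = atan2(p_y, p_x) ≈ -75.87°.

≈ (24°N, 76°W)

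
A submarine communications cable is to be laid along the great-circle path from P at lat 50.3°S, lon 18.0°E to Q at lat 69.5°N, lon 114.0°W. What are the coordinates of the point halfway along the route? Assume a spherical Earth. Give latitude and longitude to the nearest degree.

≈ lat 19°N, lon 15°W

From cos δ = sin φ₁ sin φ₂ + cos φ₁ cos φ₂ cos Δλ, the central angle is δ ≈ 2.627 rad (150.5°).
Interpolate at f = 1/2 with slerp weights a = sin((1−f)δ)/sin δ ≈ 1.964, b = sin(fδ)/sin δ ≈ 1.964.
p = a·p₁ + b·p₂ ≈ (0.913, -0.241, 0.329); φ = arcsin(p_z) ≈ 19.18°, λ = atan2(p_y, p_x) ≈ -14.76°.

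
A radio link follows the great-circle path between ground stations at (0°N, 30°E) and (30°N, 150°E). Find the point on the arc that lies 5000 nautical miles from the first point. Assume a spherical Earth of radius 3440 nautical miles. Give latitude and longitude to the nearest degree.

≈ (33°N, 112°E)

The haversine formula gives a central angle δ ≈ 2.019 rad (115.7°) between the endpoints. The total great-circle distance is δ·R ≈ 2.019 × 3440 ≈ 6944 nmi, so the target fraction is f = 5000/6944 ≈ 0.720.
Interpolate at f ≈ 0.720 with slerp weights a = sin((1−f)δ)/sin δ ≈ 0.594, b = sin(fδ)/sin δ ≈ 1.102.
p = a·p₁ + b·p₂ ≈ (-0.312, 0.774, 0.551); φ = arcsin(p_z) ≈ 33.43°, λ = atan2(p_y, p_x) ≈ 111.94°.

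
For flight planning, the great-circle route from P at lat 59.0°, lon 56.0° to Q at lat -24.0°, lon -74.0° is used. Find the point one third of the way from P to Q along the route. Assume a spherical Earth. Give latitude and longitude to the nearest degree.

Convert each endpoint to a unit vector on the sphere (x = cos φ cos λ, y = cos φ sin λ, z = sin φ).
The central angle between the endpoints is δ = arccos(p₁·p₂) ≈ 2.280 rad (130.6°).
Interpolate at f = 1/3 with slerp weights a = sin((1−f)δ)/sin δ ≈ 1.316, b = sin(fδ)/sin δ ≈ 0.908.
p = a·p₁ + b·p₂ ≈ (0.607, -0.235, 0.759); φ = arcsin(p_z) ≈ 49.35°, λ = atan2(p_y, p_x) ≈ -21.16°.

≈ lat 49°, lon -21°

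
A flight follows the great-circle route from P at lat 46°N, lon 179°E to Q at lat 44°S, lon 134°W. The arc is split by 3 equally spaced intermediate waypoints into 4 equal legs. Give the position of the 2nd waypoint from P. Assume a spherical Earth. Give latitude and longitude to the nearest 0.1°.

The haversine formula gives a central angle δ ≈ 1.730 rad (99.1°) between the endpoints.
Interpolate at f = 2/4 with slerp weights a = sin((1−f)δ)/sin δ ≈ 0.771, b = sin(fδ)/sin δ ≈ 0.771.
p = a·p₁ + b·p₂ ≈ (-0.921, -0.390, 0.019); φ = arcsin(p_z) ≈ 1.09°, λ = atan2(p_y, p_x) ≈ -157.07°.

≈ lat 1.1°N, lon 157.1°W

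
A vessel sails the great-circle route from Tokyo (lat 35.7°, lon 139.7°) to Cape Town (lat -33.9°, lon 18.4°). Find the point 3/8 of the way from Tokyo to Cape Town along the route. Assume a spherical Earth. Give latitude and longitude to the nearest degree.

≈ lat 12°, lon 91°

Convert each endpoint to a unit vector on the sphere (x = cos φ cos λ, y = cos φ sin λ, z = sin φ).
The central angle between the endpoints is δ = arccos(p₁·p₂) ≈ 2.313 rad (132.5°).
Interpolate at f = 3/8 with slerp weights a = sin((1−f)δ)/sin δ ≈ 1.346, b = sin(fδ)/sin δ ≈ 1.034.
p = a·p₁ + b·p₂ ≈ (-0.019, 0.978, 0.208); φ = arcsin(p_z) ≈ 12.03°, λ = atan2(p_y, p_x) ≈ 91.11°.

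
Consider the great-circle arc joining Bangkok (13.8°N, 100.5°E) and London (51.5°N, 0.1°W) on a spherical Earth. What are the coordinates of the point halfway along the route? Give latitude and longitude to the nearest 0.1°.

≈ 44.1°N, 65.0°E

The haversine formula gives a central angle δ ≈ 1.495 rad (85.7°) between the endpoints.
Interpolate at f = 1/2 with slerp weights a = sin((1−f)δ)/sin δ ≈ 0.682, b = sin(fδ)/sin δ ≈ 0.682.
p = a·p₁ + b·p₂ ≈ (0.304, 0.650, 0.696); φ = arcsin(p_z) ≈ 44.13°, λ = atan2(p_y, p_x) ≈ 64.96°.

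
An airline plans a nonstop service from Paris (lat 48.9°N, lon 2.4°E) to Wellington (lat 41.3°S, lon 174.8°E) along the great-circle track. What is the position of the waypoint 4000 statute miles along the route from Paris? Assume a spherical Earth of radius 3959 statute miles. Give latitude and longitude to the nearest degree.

From cos δ = sin φ₁ sin φ₂ + cos φ₁ cos φ₂ cos Δλ, the central angle is δ ≈ 2.979 rad (170.7°). The total great-circle distance is δ·R ≈ 2.979 × 3959 ≈ 11795 mi, so the target fraction is f = 4000/11795 ≈ 0.339.
Interpolate at f ≈ 0.339 with slerp weights a = sin((1−f)δ)/sin δ ≈ 5.708, b = sin(fδ)/sin δ ≈ 5.246.
p = a·p₁ + b·p₂ ≈ (-0.175, 0.514, 0.839); φ = arcsin(p_z) ≈ 57.09°, λ = atan2(p_y, p_x) ≈ 108.83°.

≈ lat 57°N, lon 109°E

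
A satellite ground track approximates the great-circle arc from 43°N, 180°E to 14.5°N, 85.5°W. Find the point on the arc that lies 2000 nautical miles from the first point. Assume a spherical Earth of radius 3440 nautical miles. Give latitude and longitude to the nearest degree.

Write both endpoints as unit vectors p₁, p₂ with components (cos φ cos λ, cos φ sin λ, sin φ).
The central angle between the endpoints is δ = arccos(p₁·p₂) ≈ 1.455 rad (83.4°). The total great-circle distance is δ·R ≈ 1.455 × 3440 ≈ 5006 nmi, so the target fraction is f = 2000/5006 ≈ 0.399.
Interpolate at f ≈ 0.399 with slerp weights a = sin((1−f)δ)/sin δ ≈ 0.772, b = sin(fδ)/sin δ ≈ 0.553.
p = a·p₁ + b·p₂ ≈ (-0.523, -0.534, 0.665); φ = arcsin(p_z) ≈ 41.68°, λ = atan2(p_y, p_x) ≈ -134.40°.

≈ 42°N, 134°W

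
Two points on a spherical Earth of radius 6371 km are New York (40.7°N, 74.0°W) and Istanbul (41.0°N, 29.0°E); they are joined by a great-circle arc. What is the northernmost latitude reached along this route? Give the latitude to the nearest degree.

≈ 54°N

The great circle lies in the plane with unit normal n̂ = (p₁ × p₂)/|p₁ × p₂|.
Here n̂_z ≈ +0.584; the vertex latitude is φ_max = arccos|n̂_z| ≈ 54.2°.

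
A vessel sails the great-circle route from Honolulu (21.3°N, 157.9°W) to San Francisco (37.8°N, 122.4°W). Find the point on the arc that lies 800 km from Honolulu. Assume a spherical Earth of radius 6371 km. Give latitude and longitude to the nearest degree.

≈ 25°N, 151°W

Write both endpoints as unit vectors p₁, p₂ with components (cos φ cos λ, cos φ sin λ, sin φ).
The central angle between the endpoints is δ = arccos(p₁·p₂) ≈ 0.606 rad (34.7°). The total great-circle distance is δ·R ≈ 0.606 × 6371 ≈ 3860 km, so the target fraction is f = 800/3860 ≈ 0.207.
Interpolate at f ≈ 0.207 with slerp weights a = sin((1−f)δ)/sin δ ≈ 0.811, b = sin(fδ)/sin δ ≈ 0.220.
p = a·p₁ + b·p₂ ≈ (-0.794, -0.431, 0.430); φ = arcsin(p_z) ≈ 25.44°, λ = atan2(p_y, p_x) ≈ -151.48°.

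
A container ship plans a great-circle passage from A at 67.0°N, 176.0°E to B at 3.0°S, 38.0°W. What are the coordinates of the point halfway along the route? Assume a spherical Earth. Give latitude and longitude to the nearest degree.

≈ 51°N, 56°W

Convert each endpoint to a unit vector on the sphere (x = cos φ cos λ, y = cos φ sin λ, z = sin φ).
The central angle between the endpoints is δ = arccos(p₁·p₂) ≈ 1.952 rad (111.8°).
Interpolate at f = 1/2 with slerp weights a = sin((1−f)δ)/sin δ ≈ 0.892, b = sin(fδ)/sin δ ≈ 0.892.
p = a·p₁ + b·p₂ ≈ (0.354, -0.524, 0.774); φ = arcsin(p_z) ≈ 50.76°, λ = atan2(p_y, p_x) ≈ -55.94°.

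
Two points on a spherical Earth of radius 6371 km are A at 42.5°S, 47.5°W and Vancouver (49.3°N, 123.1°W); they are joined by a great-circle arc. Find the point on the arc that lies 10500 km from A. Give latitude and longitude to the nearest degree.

Write both endpoints as unit vectors p₁, p₂ with components (cos φ cos λ, cos φ sin λ, sin φ).
The central angle between the endpoints is δ = arccos(p₁·p₂) ≈ 1.974 rad (113.1°). The total great-circle distance is δ·R ≈ 1.974 × 6371 ≈ 12578 km, so the target fraction is f = 10500/12578 ≈ 0.835.
Interpolate at f ≈ 0.835 with slerp weights a = sin((1−f)δ)/sin δ ≈ 0.348, b = sin(fδ)/sin δ ≈ 1.084.
p = a·p₁ + b·p₂ ≈ (-0.213, -0.782, 0.586); φ = arcsin(p_z) ≈ 35.91°, λ = atan2(p_y, p_x) ≈ -105.21°.

≈ 36°N, 105°W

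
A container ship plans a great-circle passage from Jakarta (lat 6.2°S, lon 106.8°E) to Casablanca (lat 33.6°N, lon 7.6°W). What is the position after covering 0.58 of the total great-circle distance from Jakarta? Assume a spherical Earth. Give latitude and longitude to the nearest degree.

From cos δ = sin φ₁ sin φ₂ + cos φ₁ cos φ₂ cos Δλ, the central angle is δ ≈ 1.984 rad (113.7°).
Interpolate at f = 0.58 with slerp weights a = sin((1−f)δ)/sin δ ≈ 0.808, b = sin(fδ)/sin δ ≈ 0.997.
p = a·p₁ + b·p₂ ≈ (0.591, 0.659, 0.465); φ = arcsin(p_z) ≈ 27.68°, λ = atan2(p_y, p_x) ≈ 48.13°.

≈ lat 28°N, lon 48°E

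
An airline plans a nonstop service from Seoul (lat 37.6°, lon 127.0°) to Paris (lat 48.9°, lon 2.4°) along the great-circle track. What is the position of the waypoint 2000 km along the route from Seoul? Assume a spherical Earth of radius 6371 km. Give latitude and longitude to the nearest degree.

From cos δ = sin φ₁ sin φ₂ + cos φ₁ cos φ₂ cos Δλ, the central angle is δ ≈ 1.406 rad (80.6°). The total great-circle distance is δ·R ≈ 1.406 × 6371 ≈ 8958 km, so the target fraction is f = 2000/8958 ≈ 0.223.
Interpolate at f ≈ 0.223 with slerp weights a = sin((1−f)δ)/sin δ ≈ 0.900, b = sin(fδ)/sin δ ≈ 0.313.
p = a·p₁ + b·p₂ ≈ (-0.223, 0.578, 0.785); φ = arcsin(p_z) ≈ 51.71°, λ = atan2(p_y, p_x) ≈ 111.14°.

≈ lat 52°, lon 111°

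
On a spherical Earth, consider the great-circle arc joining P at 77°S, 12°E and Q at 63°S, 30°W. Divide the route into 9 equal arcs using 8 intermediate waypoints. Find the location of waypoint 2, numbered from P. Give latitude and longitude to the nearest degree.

≈ 75°S, 3°W

Write both endpoints as unit vectors p₁, p₂ with components (cos φ cos λ, cos φ sin λ, sin φ).
The central angle between the endpoints is δ = arccos(p₁·p₂) ≈ 0.336 rad (19.3°).
Interpolate at f = 2/9 with slerp weights a = sin((1−f)δ)/sin δ ≈ 0.784, b = sin(fδ)/sin δ ≈ 0.226.
p = a·p₁ + b·p₂ ≈ (0.261, -0.015, -0.965); φ = arcsin(p_z) ≈ -74.82°, λ = atan2(p_y, p_x) ≈ -3.22°.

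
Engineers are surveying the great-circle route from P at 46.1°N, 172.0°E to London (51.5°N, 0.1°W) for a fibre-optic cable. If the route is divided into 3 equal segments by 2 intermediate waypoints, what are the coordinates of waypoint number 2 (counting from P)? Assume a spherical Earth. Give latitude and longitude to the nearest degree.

From cos δ = sin φ₁ sin φ₂ + cos φ₁ cos φ₂ cos Δλ, the central angle is δ ≈ 1.434 rad (82.2°).
Interpolate at f = 2/3 with slerp weights a = sin((1−f)δ)/sin δ ≈ 0.464, b = sin(fδ)/sin δ ≈ 0.825.
p = a·p₁ + b·p₂ ≈ (0.194, 0.044, 0.980); φ = arcsin(p_z) ≈ 78.50°, λ = atan2(p_y, p_x) ≈ 12.72°.

≈ 78°N, 13°E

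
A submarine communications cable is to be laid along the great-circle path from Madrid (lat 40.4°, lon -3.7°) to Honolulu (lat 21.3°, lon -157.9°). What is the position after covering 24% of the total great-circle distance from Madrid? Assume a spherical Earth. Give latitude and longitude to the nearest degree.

≈ lat 63°, lon -30°

Convert each endpoint to a unit vector on the sphere (x = cos φ cos λ, y = cos φ sin λ, z = sin φ).
The central angle between the endpoints is δ = arccos(p₁·p₂) ≈ 1.986 rad (113.8°).
Interpolate at f = 0.24 with slerp weights a = sin((1−f)δ)/sin δ ≈ 1.091, b = sin(fδ)/sin δ ≈ 0.501.
p = a·p₁ + b·p₂ ≈ (0.396, -0.229, 0.889); φ = arcsin(p_z) ≈ 62.76°, λ = atan2(p_y, p_x) ≈ -30.07°.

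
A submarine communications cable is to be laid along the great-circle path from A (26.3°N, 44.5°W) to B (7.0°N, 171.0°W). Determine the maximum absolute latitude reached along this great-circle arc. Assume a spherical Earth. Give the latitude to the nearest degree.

≈ 36°N

The great circle lies in the plane with unit normal n̂ = (p₁ × p₂)/|p₁ × p₂|.
Here n̂_z ≈ -0.813; the vertex latitude is φ_max = arccos|n̂_z| ≈ 35.6°.
Check via Clairaut: cos φ_max = |cos φ₁| · sin C = cos(26.3°)·sin(65.1°) ≈ 0.813, again giving ≈ 35.6°.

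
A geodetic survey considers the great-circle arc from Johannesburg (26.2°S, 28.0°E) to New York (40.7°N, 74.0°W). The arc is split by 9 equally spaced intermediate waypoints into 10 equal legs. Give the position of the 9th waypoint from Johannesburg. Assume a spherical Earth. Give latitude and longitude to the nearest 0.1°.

≈ (37.1°N, 59.9°W)

From cos δ = sin φ₁ sin φ₂ + cos φ₁ cos φ₂ cos Δλ, the central angle is δ ≈ 2.015 rad (115.4°).
Interpolate at f = 9/10 with slerp weights a = sin((1−f)δ)/sin δ ≈ 0.222, b = sin(fδ)/sin δ ≈ 1.075.
p = a·p₁ + b·p₂ ≈ (0.400, -0.690, 0.603); φ = arcsin(p_z) ≈ 37.09°, λ = atan2(p_y, p_x) ≈ -59.89°.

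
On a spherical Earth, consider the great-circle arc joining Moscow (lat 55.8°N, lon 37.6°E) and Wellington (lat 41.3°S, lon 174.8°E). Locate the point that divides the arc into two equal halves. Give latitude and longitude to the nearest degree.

Convert each endpoint to a unit vector on the sphere (x = cos φ cos λ, y = cos φ sin λ, z = sin φ).
The central angle between the endpoints is δ = arccos(p₁·p₂) ≈ 2.598 rad (148.8°).
Interpolate at f = 1/2 with slerp weights a = sin((1−f)δ)/sin δ ≈ 1.862, b = sin(fδ)/sin δ ≈ 1.862.
p = a·p₁ + b·p₂ ≈ (-0.564, 0.765, 0.311); φ = arcsin(p_z) ≈ 18.12°, λ = atan2(p_y, p_x) ≈ 126.38°.

≈ lat 18°N, lon 126°E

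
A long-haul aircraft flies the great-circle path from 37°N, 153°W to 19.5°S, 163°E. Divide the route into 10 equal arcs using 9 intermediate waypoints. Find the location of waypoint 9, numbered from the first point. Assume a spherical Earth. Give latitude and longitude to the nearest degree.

From cos δ = sin φ₁ sin φ₂ + cos φ₁ cos φ₂ cos Δλ, the central angle is δ ≈ 1.223 rad (70.1°).
Interpolate at f = 9/10 with slerp weights a = sin((1−f)δ)/sin δ ≈ 0.130, b = sin(fδ)/sin δ ≈ 0.948.
p = a·p₁ + b·p₂ ≈ (-0.947, 0.214, -0.238); φ = arcsin(p_z) ≈ -13.80°, λ = atan2(p_y, p_x) ≈ 167.25°.

≈ 14°S, 167°E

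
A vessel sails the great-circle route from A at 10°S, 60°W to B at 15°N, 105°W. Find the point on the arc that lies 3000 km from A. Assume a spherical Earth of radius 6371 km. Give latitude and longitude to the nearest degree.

Write both endpoints as unit vectors p₁, p₂ with components (cos φ cos λ, cos φ sin λ, sin φ).
The central angle between the endpoints is δ = arccos(p₁·p₂) ≈ 0.892 rad (51.1°). The total great-circle distance is δ·R ≈ 0.892 × 6371 ≈ 5684 km, so the target fraction is f = 3000/5684 ≈ 0.528.
Interpolate at f ≈ 0.528 with slerp weights a = sin((1−f)δ)/sin δ ≈ 0.525, b = sin(fδ)/sin δ ≈ 0.583.
p = a·p₁ + b·p₂ ≈ (0.113, -0.992, 0.060); φ = arcsin(p_z) ≈ 3.42°, λ = atan2(p_y, p_x) ≈ -83.50°.

≈ 3°N, 84°W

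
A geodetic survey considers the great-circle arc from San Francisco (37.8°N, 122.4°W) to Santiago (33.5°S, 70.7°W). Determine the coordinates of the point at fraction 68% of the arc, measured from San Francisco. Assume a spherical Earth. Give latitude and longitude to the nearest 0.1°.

The haversine formula gives a central angle δ ≈ 1.501 rad (86.0°) between the endpoints.
Interpolate at f = 0.68 with slerp weights a = sin((1−f)δ)/sin δ ≈ 0.463, b = sin(fδ)/sin δ ≈ 0.854.
p = a·p₁ + b·p₂ ≈ (0.039, -0.981, -0.188); φ = arcsin(p_z) ≈ -10.82°, λ = atan2(p_y, p_x) ≈ -87.70°.

≈ 10.8°S, 87.7°W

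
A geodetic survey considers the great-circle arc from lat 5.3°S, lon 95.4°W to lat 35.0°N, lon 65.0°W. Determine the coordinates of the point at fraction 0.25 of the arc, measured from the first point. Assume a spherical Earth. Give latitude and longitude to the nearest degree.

The haversine formula gives a central angle δ ≈ 0.863 rad (49.4°) between the endpoints.
Interpolate at f = 0.25 with slerp weights a = sin((1−f)δ)/sin δ ≈ 0.794, b = sin(fδ)/sin δ ≈ 0.282.
p = a·p₁ + b·p₂ ≈ (0.023, -0.996, 0.088); φ = arcsin(p_z) ≈ 5.06°, λ = atan2(p_y, p_x) ≈ -88.67°.

≈ lat 5°N, lon 89°W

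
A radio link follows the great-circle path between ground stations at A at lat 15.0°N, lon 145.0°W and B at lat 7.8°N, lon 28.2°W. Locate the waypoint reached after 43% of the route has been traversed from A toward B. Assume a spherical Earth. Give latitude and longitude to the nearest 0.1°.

≈ lat 21.5°N, lon 93.9°W

Convert each endpoint to a unit vector on the sphere (x = cos φ cos λ, y = cos φ sin λ, z = sin φ).
The central angle between the endpoints is δ = arccos(p₁·p₂) ≈ 1.978 rad (113.4°).
Interpolate at f = 0.43 with slerp weights a = sin((1−f)δ)/sin δ ≈ 0.984, b = sin(fδ)/sin δ ≈ 0.819.
p = a·p₁ + b·p₂ ≈ (-0.064, -0.929, 0.366); φ = arcsin(p_z) ≈ 21.46°, λ = atan2(p_y, p_x) ≈ -93.92°.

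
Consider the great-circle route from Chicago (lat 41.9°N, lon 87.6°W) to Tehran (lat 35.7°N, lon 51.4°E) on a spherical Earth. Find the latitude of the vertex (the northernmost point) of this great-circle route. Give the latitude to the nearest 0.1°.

The great circle lies in the plane with unit normal n̂ = (p₁ × p₂)/|p₁ × p₂|.
Here n̂_z ≈ +0.397; the vertex latitude is φ_max = arccos|n̂_z| ≈ 66.6°.
Check via Clairaut: cos φ_max = |cos φ₁| · sin C = cos(41.9°)·sin(32.3°) ≈ 0.397, again giving ≈ 66.6°.

≈ 66.6°N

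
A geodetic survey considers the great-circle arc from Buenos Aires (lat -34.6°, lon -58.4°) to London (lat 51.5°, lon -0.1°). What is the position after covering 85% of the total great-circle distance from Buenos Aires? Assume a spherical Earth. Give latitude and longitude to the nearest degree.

Write both endpoints as unit vectors p₁, p₂ with components (cos φ cos λ, cos φ sin λ, sin φ).
The central angle between the endpoints is δ = arccos(p₁·p₂) ≈ 1.747 rad (100.1°).
Interpolate at f = 0.85 with slerp weights a = sin((1−f)δ)/sin δ ≈ 0.263, b = sin(fδ)/sin δ ≈ 1.012.
p = a·p₁ + b·p₂ ≈ (0.743, -0.186, 0.643); φ = arcsin(p_z) ≈ 39.98°, λ = atan2(p_y, p_x) ≈ -14.01°.

≈ lat 40°, lon -14°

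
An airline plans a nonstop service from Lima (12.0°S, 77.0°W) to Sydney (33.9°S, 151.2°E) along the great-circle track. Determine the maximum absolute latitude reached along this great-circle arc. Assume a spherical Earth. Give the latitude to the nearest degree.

The great circle lies in the plane with unit normal n̂ = (p₁ × p₂)/|p₁ × p₂|.
Here n̂_z ≈ -0.669; the vertex latitude is φ_max = arccos|n̂_z| ≈ 48.0°.

≈ 48°S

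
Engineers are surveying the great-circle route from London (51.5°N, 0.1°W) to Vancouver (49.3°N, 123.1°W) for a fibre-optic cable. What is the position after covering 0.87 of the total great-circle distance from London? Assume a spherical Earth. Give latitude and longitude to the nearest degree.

The haversine formula gives a central angle δ ≈ 1.189 rad (68.1°) between the endpoints.
Interpolate at f = 0.87 with slerp weights a = sin((1−f)δ)/sin δ ≈ 0.166, b = sin(fδ)/sin δ ≈ 0.926.
p = a·p₁ + b·p₂ ≈ (-0.227, -0.506, 0.832); φ = arcsin(p_z) ≈ 56.32°, λ = atan2(p_y, p_x) ≈ -114.11°.

≈ (56°N, 114°W)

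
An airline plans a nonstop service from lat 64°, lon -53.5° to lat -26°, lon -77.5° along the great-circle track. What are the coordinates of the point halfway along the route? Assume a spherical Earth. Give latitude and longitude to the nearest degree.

From cos δ = sin φ₁ sin φ₂ + cos φ₁ cos φ₂ cos Δλ, the central angle is δ ≈ 1.605 rad (92.0°).
Interpolate at f = 1/2 with slerp weights a = sin((1−f)δ)/sin δ ≈ 0.719, b = sin(fδ)/sin δ ≈ 0.719.
p = a·p₁ + b·p₂ ≈ (0.328, -0.885, 0.331); φ = arcsin(p_z) ≈ 19.35°, λ = atan2(p_y, p_x) ≈ -69.69°.

≈ lat 19°, lon -70°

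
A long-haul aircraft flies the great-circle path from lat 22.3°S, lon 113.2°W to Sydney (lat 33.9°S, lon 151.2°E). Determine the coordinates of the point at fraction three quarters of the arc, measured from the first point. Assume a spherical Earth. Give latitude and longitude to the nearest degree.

Convert each endpoint to a unit vector on the sphere (x = cos φ cos λ, y = cos φ sin λ, z = sin φ).
The central angle between the endpoints is δ = arccos(p₁·p₂) ≈ 1.434 rad (82.1°).
Interpolate at f = 3/4 with slerp weights a = sin((1−f)δ)/sin δ ≈ 0.354, b = sin(fδ)/sin δ ≈ 0.888.
p = a·p₁ + b·p₂ ≈ (-0.775, 0.054, -0.630); φ = arcsin(p_z) ≈ -39.03°, λ = atan2(p_y, p_x) ≈ 176.02°.

≈ lat 39°S, lon 176°E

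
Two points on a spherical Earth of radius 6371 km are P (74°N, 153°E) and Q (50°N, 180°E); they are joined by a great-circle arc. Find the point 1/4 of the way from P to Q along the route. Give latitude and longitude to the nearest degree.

≈ (69°N, 165°E)

Convert each endpoint to a unit vector on the sphere (x = cos φ cos λ, y = cos φ sin λ, z = sin φ).
The central angle between the endpoints is δ = arccos(p₁·p₂) ≈ 0.464 rad (26.6°).
Interpolate at f = 1/4 with slerp weights a = sin((1−f)δ)/sin δ ≈ 0.762, b = sin(fδ)/sin δ ≈ 0.259.
p = a·p₁ + b·p₂ ≈ (-0.353, 0.095, 0.931); φ = arcsin(p_z) ≈ 68.53°, λ = atan2(p_y, p_x) ≈ 164.90°.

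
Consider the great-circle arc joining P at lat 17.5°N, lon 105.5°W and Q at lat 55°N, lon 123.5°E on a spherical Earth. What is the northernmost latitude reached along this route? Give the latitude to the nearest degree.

The great circle lies in the plane with unit normal n̂ = (p₁ × p₂)/|p₁ × p₂|.
Here n̂_z ≈ -0.415; the vertex latitude is φ_max = arccos|n̂_z| ≈ 65.4°.
Check via Clairaut: cos φ_max = |cos φ₁| · sin C = cos(17.5°)·sin(25.8°) ≈ 0.415, again giving ≈ 65.4°.

≈ 65°N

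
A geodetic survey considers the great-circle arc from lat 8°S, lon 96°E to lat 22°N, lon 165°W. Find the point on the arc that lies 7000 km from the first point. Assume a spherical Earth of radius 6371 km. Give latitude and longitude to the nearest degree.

Write both endpoints as unit vectors p₁, p₂ with components (cos φ cos λ, cos φ sin λ, sin φ).
The central angle between the endpoints is δ = arccos(p₁·p₂) ≈ 1.768 rad (101.3°). The total great-circle distance is δ·R ≈ 1.768 × 6371 ≈ 11263 km, so the target fraction is f = 7000/11263 ≈ 0.622.
Interpolate at f ≈ 0.622 with slerp weights a = sin((1−f)δ)/sin δ ≈ 0.633, b = sin(fδ)/sin δ ≈ 0.908.
p = a·p₁ + b·p₂ ≈ (-0.879, 0.405, 0.252); φ = arcsin(p_z) ≈ 14.61°, λ = atan2(p_y, p_x) ≈ 155.26°.

≈ lat 15°N, lon 155°E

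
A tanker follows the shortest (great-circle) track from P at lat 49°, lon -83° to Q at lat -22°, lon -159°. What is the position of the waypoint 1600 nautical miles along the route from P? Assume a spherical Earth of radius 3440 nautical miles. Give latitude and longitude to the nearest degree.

Convert each endpoint to a unit vector on the sphere (x = cos φ cos λ, y = cos φ sin λ, z = sin φ).
The central angle between the endpoints is δ = arccos(p₁·p₂) ≈ 1.707 rad (97.8°). The total great-circle distance is δ·R ≈ 1.707 × 3440 ≈ 5871 nmi, so the target fraction is f = 1600/5871 ≈ 0.273.
Interpolate at f ≈ 0.273 with slerp weights a = sin((1−f)δ)/sin δ ≈ 0.955, b = sin(fδ)/sin δ ≈ 0.453.
p = a·p₁ + b·p₂ ≈ (-0.315, -0.772, 0.551); φ = arcsin(p_z) ≈ 33.45°, λ = atan2(p_y, p_x) ≈ -112.22°.

≈ lat 33°, lon -112°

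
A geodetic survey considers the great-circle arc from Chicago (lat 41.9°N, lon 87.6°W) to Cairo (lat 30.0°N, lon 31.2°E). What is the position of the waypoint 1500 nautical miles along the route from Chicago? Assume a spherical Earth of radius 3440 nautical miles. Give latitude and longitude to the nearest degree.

Write both endpoints as unit vectors p₁, p₂ with components (cos φ cos λ, cos φ sin λ, sin φ).
The central angle between the endpoints is δ = arccos(p₁·p₂) ≈ 1.547 rad (88.7°). The total great-circle distance is δ·R ≈ 1.547 × 3440 ≈ 5323 nmi, so the target fraction is f = 1500/5323 ≈ 0.282.
Interpolate at f ≈ 0.282 with slerp weights a = sin((1−f)δ)/sin δ ≈ 0.897, b = sin(fδ)/sin δ ≈ 0.422.
p = a·p₁ + b·p₂ ≈ (0.341, -0.477, 0.810); φ = arcsin(p_z) ≈ 54.09°, λ = atan2(p_y, p_x) ≈ -54.46°.

≈ lat 54°N, lon 54°W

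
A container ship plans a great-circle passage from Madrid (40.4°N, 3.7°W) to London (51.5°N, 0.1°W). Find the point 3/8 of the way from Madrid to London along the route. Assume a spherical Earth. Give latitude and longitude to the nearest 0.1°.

Write both endpoints as unit vectors p₁, p₂ with components (cos φ cos λ, cos φ sin λ, sin φ).
The central angle between the endpoints is δ = arccos(p₁·p₂) ≈ 0.199 rad (11.4°).
Interpolate at f = 3/8 with slerp weights a = sin((1−f)δ)/sin δ ≈ 0.628, b = sin(fδ)/sin δ ≈ 0.377.
p = a·p₁ + b·p₂ ≈ (0.712, -0.031, 0.702); φ = arcsin(p_z) ≈ 44.58°, λ = atan2(p_y, p_x) ≈ -2.51°.

≈ (44.6°N, 2.5°W)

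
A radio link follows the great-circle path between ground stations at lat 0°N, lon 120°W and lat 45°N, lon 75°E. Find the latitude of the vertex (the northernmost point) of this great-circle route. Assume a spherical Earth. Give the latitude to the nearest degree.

The great circle lies in the plane with unit normal n̂ = (p₁ × p₂)/|p₁ × p₂|.
Here n̂_z ≈ -0.251; the vertex latitude is φ_max = arccos|n̂_z| ≈ 75.5°.
Check via Clairaut: cos φ_max = |cos φ₁| · sin C = cos(0.0°)·sin(14.5°) ≈ 0.251, again giving ≈ 75.5°.

≈ 75°N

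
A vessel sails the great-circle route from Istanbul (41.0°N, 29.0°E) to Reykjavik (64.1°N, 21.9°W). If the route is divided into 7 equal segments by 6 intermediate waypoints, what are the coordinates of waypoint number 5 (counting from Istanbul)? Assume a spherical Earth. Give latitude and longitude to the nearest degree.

From cos δ = sin φ₁ sin φ₂ + cos φ₁ cos φ₂ cos Δλ, the central angle is δ ≈ 0.647 rad (37.1°).
Interpolate at f = 5/7 with slerp weights a = sin((1−f)δ)/sin δ ≈ 0.305, b = sin(fδ)/sin δ ≈ 0.740.
p = a·p₁ + b·p₂ ≈ (0.501, -0.009, 0.865); φ = arcsin(p_z) ≈ 59.93°, λ = atan2(p_y, p_x) ≈ -1.02°.

≈ 60°N, 1°W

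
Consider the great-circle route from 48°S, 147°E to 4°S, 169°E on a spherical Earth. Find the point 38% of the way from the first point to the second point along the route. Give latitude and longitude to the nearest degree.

≈ 32°S, 158°E

Write both endpoints as unit vectors p₁, p₂ with components (cos φ cos λ, cos φ sin λ, sin φ).
The central angle between the endpoints is δ = arccos(p₁·p₂) ≈ 0.836 rad (47.9°).
Interpolate at f = 0.38 with slerp weights a = sin((1−f)δ)/sin δ ≈ 0.668, b = sin(fδ)/sin δ ≈ 0.421.
p = a·p₁ + b·p₂ ≈ (-0.787, 0.323, -0.526); φ = arcsin(p_z) ≈ -31.70°, λ = atan2(p_y, p_x) ≈ 157.66°.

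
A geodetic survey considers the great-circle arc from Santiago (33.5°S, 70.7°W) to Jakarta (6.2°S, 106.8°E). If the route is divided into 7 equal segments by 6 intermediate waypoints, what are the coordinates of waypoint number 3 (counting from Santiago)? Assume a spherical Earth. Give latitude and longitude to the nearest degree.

≈ 85°S, 66°E

Write both endpoints as unit vectors p₁, p₂ with components (cos φ cos λ, cos φ sin λ, sin φ).
The central angle between the endpoints is δ = arccos(p₁·p₂) ≈ 2.447 rad (140.2°).
Interpolate at f = 3/7 with slerp weights a = sin((1−f)δ)/sin δ ≈ 1.540, b = sin(fδ)/sin δ ≈ 1.355.
p = a·p₁ + b·p₂ ≈ (0.035, 0.078, -0.996); φ = arcsin(p_z) ≈ -85.11°, λ = atan2(p_y, p_x) ≈ 65.68°.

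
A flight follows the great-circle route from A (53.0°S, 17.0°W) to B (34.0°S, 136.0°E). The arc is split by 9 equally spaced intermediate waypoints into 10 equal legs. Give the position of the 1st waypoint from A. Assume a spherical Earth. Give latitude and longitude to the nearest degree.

From cos δ = sin φ₁ sin φ₂ + cos φ₁ cos φ₂ cos Δλ, the central angle is δ ≈ 1.569 rad (89.9°).
Interpolate at f = 1/10 with slerp weights a = sin((1−f)δ)/sin δ ≈ 0.987, b = sin(fδ)/sin δ ≈ 0.156.
p = a·p₁ + b·p₂ ≈ (0.475, -0.084, -0.876); φ = arcsin(p_z) ≈ -61.16°, λ = atan2(p_y, p_x) ≈ -10.00°.

≈ (61°S, 10°W)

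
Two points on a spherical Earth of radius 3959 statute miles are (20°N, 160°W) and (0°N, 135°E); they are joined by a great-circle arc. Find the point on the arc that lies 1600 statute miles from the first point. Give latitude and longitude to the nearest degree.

≈ (15°N, 176°E)

The haversine formula gives a central angle δ ≈ 1.162 rad (66.6°) between the endpoints. The total great-circle distance is δ·R ≈ 1.162 × 3959 ≈ 4602 mi, so the target fraction is f = 1600/4602 ≈ 0.348.
Interpolate at f ≈ 0.348 with slerp weights a = sin((1−f)δ)/sin δ ≈ 0.749, b = sin(fδ)/sin δ ≈ 0.428.
p = a·p₁ + b·p₂ ≈ (-0.965, 0.062, 0.256); φ = arcsin(p_z) ≈ 14.85°, λ = atan2(p_y, p_x) ≈ 176.31°.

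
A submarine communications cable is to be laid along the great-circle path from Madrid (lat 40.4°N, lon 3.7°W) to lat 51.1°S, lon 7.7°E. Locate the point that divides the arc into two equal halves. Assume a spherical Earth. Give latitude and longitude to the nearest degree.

Write both endpoints as unit vectors p₁, p₂ with components (cos φ cos λ, cos φ sin λ, sin φ).
The central angle between the endpoints is δ = arccos(p₁·p₂) ≈ 1.606 rad (92.0°).
Interpolate at f = 1/2 with slerp weights a = sin((1−f)δ)/sin δ ≈ 0.720, b = sin(fδ)/sin δ ≈ 0.720.
p = a·p₁ + b·p₂ ≈ (0.995, 0.025, -0.094); φ = arcsin(p_z) ≈ -5.38°, λ = atan2(p_y, p_x) ≈ 1.45°.

≈ lat 5°S, lon 1°E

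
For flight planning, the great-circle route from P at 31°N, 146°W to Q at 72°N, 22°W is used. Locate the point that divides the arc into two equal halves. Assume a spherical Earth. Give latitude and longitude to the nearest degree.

The haversine formula gives a central angle δ ≈ 1.222 rad (70.0°) between the endpoints.
Interpolate at f = 1/2 with slerp weights a = sin((1−f)δ)/sin δ ≈ 0.610, b = sin(fδ)/sin δ ≈ 0.610.
p = a·p₁ + b·p₂ ≈ (-0.259, -0.363, 0.895); φ = arcsin(p_z) ≈ 63.51°, λ = atan2(p_y, p_x) ≈ -125.48°.

≈ 64°N, 125°W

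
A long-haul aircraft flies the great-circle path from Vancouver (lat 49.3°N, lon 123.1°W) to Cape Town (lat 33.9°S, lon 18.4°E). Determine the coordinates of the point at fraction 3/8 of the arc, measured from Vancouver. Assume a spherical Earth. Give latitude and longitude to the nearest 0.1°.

≈ lat 34.1°N, lon 48.4°W

Write both endpoints as unit vectors p₁, p₂ with components (cos φ cos λ, cos φ sin λ, sin φ).
The central angle between the endpoints is δ = arccos(p₁·p₂) ≈ 2.580 rad (147.8°).
Interpolate at f = 3/8 with slerp weights a = sin((1−f)δ)/sin δ ≈ 1.876, b = sin(fδ)/sin δ ≈ 1.546.
p = a·p₁ + b·p₂ ≈ (0.550, -0.620, 0.560); φ = arcsin(p_z) ≈ 34.05°, λ = atan2(p_y, p_x) ≈ -48.43°.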